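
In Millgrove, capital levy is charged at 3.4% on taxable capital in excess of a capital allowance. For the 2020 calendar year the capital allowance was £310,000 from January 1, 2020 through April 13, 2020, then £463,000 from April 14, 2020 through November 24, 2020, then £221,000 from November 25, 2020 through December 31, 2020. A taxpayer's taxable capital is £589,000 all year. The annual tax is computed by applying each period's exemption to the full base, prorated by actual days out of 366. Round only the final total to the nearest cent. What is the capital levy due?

£6,593.96

January 1 – April 13, 2020: 104 days, exemption £310,000 → (£589,000 − £310,000) × 3.4% × 104/366 = £2,695.4754
April 14 – November 24, 2020: 225 days, exemption £463,000 → (£589,000 − £463,000) × 3.4% × 225/366 = £2,633.6066
November 25 – December 31, 2020: 37 days, exemption £221,000 → (£589,000 − £221,000) × 3.4% × 37/366 = £1,264.8743
Total = £6,593.9563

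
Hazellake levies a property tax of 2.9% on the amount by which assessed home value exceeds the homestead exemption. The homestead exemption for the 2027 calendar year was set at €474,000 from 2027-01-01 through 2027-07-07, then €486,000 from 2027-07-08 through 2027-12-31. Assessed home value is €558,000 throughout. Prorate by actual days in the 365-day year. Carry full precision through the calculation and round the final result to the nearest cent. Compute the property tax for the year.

2027-01-01 to 2027-07-07: 188 days, exemption €474,000 → (€558,000 − €474,000) × 2.9% × 188/365 = €1,254.7068
2027-07-08 to 2027-12-31: 177 days, exemption €486,000 → (€558,000 − €486,000) × 2.9% × 177/365 = €1,012.5370
Total = €2,267.2438

€2,267.24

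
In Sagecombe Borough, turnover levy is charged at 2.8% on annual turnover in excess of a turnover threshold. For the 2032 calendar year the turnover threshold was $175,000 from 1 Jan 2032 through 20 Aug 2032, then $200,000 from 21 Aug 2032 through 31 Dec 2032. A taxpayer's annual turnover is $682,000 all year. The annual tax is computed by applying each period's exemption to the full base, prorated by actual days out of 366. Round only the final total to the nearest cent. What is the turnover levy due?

$13,941.63

1 Jan – 20 Aug 2032: 233 days, exemption $175,000 → ($682,000 − $175,000) × 2.8% × 233/366 = $9,037.3443
21 Aug – 31 Dec 2032: 133 days, exemption $200,000 → ($682,000 − $200,000) × 2.8% × 133/366 = $4,904.2842
Total = $13,941.6284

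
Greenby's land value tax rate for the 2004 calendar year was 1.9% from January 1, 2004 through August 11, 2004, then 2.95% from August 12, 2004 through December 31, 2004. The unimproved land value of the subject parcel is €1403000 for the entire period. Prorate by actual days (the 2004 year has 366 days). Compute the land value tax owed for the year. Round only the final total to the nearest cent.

January 1 – August 11, 2004: 224 days at 1.9% → €1403000 × 1.9% × 224/366 = €16314.6667
August 12 – December 31, 2004: 142 days at 2.95% → €1403000 × 2.95% × 142/366 = €16057.8333
Total = €32372.5000

€32372.50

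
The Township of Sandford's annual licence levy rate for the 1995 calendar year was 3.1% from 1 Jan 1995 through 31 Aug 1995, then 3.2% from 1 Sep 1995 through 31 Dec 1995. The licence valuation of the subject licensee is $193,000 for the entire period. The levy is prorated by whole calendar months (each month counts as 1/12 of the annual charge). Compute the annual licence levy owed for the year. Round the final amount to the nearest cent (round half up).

1 Jan – 31 Aug 1995: 8 months at 3.1% → $193,000 × 3.1% × 8/12 = $3,988.6667
1 Sep – 31 Dec 1995: 4 months at 3.2% → $193,000 × 3.2% × 4/12 = $2,058.6667
Total = $6,047.3333

$6,047.33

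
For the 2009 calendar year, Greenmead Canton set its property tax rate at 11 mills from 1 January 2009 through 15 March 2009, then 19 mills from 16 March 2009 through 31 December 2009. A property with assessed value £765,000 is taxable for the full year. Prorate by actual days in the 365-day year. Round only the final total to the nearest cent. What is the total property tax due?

£13,294.23

1 January – 15 March 2009: 74 days at 11 mills → £765,000 × 1.1% × 74/365 = £1,706.0548
16 March – 31 December 2009: 291 days at 19 mills → £765,000 × 1.9% × 291/365 = £11,588.1781
Total = £13,294.2329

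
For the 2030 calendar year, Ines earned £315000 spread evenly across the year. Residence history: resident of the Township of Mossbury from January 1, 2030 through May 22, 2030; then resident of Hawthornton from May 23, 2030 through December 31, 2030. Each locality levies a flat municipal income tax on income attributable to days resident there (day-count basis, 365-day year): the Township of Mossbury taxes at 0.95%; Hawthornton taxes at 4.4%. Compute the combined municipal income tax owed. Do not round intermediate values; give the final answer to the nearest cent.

The Township of Mossbury, January 1 – May 22, 2030: 142 days → £315000 × 0.95% × 142/365 = £1164.2055
Hawthornton, May 23 – December 31, 2030: 223 days → £315000 × 4.4% × 223/365 = £8467.8904
Total = £9632.0959

£9632.10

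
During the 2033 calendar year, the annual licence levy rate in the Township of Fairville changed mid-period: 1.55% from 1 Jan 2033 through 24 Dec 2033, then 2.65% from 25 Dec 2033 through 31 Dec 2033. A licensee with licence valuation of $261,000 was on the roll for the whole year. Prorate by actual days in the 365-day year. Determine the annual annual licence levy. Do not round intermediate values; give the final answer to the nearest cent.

1 Jan – 24 Dec 2033: 358 days at 1.55% → $261,000 × 1.55% × 358/365 = $3,967.9151
25 Dec – 31 Dec 2033: 7 days at 2.65% → $261,000 × 2.65% × 7/365 = $132.6452
Total = $4,100.5603

$4,100.56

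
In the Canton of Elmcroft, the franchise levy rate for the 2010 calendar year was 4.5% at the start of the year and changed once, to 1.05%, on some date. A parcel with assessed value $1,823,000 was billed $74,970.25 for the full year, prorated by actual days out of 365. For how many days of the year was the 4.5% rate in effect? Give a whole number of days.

Let d = days at the first rate; then 365 − d days at the second rate.
$1,823,000 × [4.5%·d + 1.05%·(365−d)] / 365 = $74,970.25
Solving gives d = 324, so the new rate took effect on 21 Nov 2010.

324 days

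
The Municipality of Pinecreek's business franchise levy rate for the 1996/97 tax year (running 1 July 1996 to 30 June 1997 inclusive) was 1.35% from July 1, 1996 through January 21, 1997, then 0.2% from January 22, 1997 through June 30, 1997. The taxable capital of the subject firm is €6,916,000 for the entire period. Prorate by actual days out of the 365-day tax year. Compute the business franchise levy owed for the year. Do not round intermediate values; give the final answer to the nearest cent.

€58,501.78

July 1, 1996 – January 21, 1997: 205 days at 1.35% → €6,916,000 × 1.35% × 205/365 = €52,438.4384
January 22 – June 30, 1997: 160 days at 0.2% → €6,916,000 × 0.2% × 160/365 = €6,063.3425
Total = €58,501.7808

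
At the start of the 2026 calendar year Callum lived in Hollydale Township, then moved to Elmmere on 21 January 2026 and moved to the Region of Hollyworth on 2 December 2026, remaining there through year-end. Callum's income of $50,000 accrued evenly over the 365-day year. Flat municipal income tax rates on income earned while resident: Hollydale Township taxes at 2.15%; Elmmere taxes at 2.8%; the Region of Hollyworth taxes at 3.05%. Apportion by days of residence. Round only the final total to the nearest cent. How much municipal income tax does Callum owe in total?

$1,392.47

Hollydale Township, 1 January – 20 January 2026: 20 days → $50,000 × 2.15% × 20/365 = $58.9041
Elmmere, 21 January – 1 December 2026: 315 days → $50,000 × 2.8% × 315/365 = $1,208.2192
The Region of Hollyworth, 2 December – 31 December 2026: 30 days → $50,000 × 3.05% × 30/365 = $125.3425
Total = $1,392.4658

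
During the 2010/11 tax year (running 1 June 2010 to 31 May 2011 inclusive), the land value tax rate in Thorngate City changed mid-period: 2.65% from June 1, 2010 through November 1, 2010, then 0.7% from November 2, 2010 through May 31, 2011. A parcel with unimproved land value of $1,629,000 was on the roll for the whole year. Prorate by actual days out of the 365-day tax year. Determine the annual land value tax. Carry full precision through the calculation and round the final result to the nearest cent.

June 1 – November 1, 2010: 154 days at 2.65% → $1,629,000 × 2.65% × 154/365 = $18,213.5589
November 2, 2010 – May 31, 2011: 211 days at 0.7% → $1,629,000 × 0.7% × 211/365 = $6,591.8712
Total = $24,805.4301

$24,805.43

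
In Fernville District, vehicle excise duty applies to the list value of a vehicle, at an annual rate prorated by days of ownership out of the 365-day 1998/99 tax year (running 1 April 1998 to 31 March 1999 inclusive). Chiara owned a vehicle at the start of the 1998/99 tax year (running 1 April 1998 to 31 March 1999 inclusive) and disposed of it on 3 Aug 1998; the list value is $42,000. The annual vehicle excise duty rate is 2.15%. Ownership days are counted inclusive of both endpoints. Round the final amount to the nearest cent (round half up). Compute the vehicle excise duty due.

$309.25

Days held (1 Apr – 3 Aug 1998): 125 out of 365
Tax = $42,000 × 2.15% × 125/365 = $309.2466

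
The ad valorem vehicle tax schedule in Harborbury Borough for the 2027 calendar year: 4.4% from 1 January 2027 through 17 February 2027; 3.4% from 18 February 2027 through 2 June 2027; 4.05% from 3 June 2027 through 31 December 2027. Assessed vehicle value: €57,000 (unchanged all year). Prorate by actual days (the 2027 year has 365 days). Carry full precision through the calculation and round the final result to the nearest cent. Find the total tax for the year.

1 January – 17 February 2027: 48 days at 4.4% → €57,000 × 4.4% × 48/365 = €329.8192
18 February – 2 June 2027: 105 days at 3.4% → €57,000 × 3.4% × 105/365 = €557.5068
3 June – 31 December 2027: 212 days at 4.05% → €57,000 × 4.05% × 212/365 = €1,340.8274
Total = €2,228.1534

€2,228.15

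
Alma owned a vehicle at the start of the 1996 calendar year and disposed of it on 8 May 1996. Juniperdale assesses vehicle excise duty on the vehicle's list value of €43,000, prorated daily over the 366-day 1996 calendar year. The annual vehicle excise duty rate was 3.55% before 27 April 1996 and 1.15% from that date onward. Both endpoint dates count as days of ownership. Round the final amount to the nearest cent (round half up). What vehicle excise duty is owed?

1 January – 26 April 1996: 117 days at 3.55% → €43,000 × 3.55% × 117/366 = €487.9795
27 April – 8 May 1996: 12 days at 1.15% → €43,000 × 1.15% × 12/366 = €16.2131
Total = €504.1926

€504.19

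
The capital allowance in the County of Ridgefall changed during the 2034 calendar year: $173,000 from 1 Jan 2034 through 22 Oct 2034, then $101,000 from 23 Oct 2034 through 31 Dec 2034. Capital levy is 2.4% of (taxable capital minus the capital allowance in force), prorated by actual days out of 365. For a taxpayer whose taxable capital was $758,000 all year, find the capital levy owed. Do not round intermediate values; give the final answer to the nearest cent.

$14,371.40

1 Jan – 22 Oct 2034: 295 days, exemption $173,000 → ($758,000 − $173,000) × 2.4% × 295/365 = $11,347.3973
23 Oct – 31 Dec 2034: 70 days, exemption $101,000 → ($758,000 − $101,000) × 2.4% × 70/365 = $3,024.0000
Total = $14,371.3973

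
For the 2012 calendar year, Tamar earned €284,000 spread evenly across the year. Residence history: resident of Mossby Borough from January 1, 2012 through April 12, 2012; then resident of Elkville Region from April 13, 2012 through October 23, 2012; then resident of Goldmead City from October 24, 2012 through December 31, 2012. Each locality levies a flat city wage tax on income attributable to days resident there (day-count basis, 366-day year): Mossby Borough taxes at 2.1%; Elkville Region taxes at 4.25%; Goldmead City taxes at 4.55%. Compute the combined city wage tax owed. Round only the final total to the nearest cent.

€10,512.27

Mossby Borough, January 1 – April 12, 2012: 103 days → €284,000 × 2.1% × 103/366 = €1,678.3934
Elkville Region, April 13 – October 23, 2012: 194 days → €284,000 × 4.25% × 194/366 = €6,397.7596
Goldmead City, October 24 – December 31, 2012: 69 days → €284,000 × 4.55% × 69/366 = €2,436.1148
Total = €10,512.2678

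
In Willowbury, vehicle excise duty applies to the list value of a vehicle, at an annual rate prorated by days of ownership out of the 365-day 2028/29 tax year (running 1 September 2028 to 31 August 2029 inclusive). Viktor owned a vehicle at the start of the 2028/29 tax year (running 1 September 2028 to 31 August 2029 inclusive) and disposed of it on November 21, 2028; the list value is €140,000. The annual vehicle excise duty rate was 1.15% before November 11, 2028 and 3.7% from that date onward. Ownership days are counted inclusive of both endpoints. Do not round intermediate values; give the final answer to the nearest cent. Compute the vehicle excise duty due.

€469.29

September 1 – November 10, 2028: 71 days at 1.15% → €140,000 × 1.15% × 71/365 = €313.1781
November 11 – November 21, 2028: 11 days at 3.7% → €140,000 × 3.7% × 11/365 = €156.1096
Total = €469.2877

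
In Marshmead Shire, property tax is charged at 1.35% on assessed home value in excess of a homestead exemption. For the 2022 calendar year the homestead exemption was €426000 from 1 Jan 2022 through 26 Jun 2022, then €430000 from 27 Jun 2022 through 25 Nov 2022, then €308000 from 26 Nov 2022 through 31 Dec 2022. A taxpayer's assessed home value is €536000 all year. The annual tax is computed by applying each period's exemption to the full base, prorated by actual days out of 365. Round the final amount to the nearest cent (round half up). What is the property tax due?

€1619.63

1 Jan – 26 Jun 2022: 177 days, exemption €426000 → (€536000 − €426000) × 1.35% × 177/365 = €720.1233
27 Jun – 25 Nov 2022: 152 days, exemption €430000 → (€536000 − €430000) × 1.35% × 152/365 = €595.9233
26 Nov – 31 Dec 2022: 36 days, exemption €308000 → (€536000 − €308000) × 1.35% × 36/365 = €303.5836
Total = €1619.6301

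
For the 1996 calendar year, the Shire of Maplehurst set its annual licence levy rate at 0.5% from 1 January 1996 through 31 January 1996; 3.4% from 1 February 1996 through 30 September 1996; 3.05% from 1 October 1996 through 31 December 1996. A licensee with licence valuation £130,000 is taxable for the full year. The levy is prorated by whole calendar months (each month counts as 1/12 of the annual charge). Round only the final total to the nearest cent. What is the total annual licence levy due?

£3,992.08

1 January – 31 January 1996: 1 month at 0.5% → £130,000 × 0.5% × 1/12 = £54.1667
1 February – 30 September 1996: 8 months at 3.4% → £130,000 × 3.4% × 8/12 = £2,946.6667
1 October – 31 December 1996: 3 months at 3.05% → £130,000 × 3.05% × 3/12 = £991.2500
Total = £3,992.0833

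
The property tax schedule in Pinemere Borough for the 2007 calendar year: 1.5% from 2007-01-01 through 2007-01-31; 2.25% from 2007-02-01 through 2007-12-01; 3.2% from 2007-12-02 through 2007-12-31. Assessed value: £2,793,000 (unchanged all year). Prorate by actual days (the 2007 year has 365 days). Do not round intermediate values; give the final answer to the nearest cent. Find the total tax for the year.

£63,244.23

2007-01-01 to 2007-01-31: 31 days at 1.5% → £2,793,000 × 1.5% × 31/365 = £3,558.2055
2007-02-01 to 2007-12-01: 304 days at 2.25% → £2,793,000 × 2.25% × 304/365 = £52,340.0548
2007-12-02 to 2007-12-31: 30 days at 3.2% → £2,793,000 × 3.2% × 30/365 = £7,345.9726
Total = £63,244.2329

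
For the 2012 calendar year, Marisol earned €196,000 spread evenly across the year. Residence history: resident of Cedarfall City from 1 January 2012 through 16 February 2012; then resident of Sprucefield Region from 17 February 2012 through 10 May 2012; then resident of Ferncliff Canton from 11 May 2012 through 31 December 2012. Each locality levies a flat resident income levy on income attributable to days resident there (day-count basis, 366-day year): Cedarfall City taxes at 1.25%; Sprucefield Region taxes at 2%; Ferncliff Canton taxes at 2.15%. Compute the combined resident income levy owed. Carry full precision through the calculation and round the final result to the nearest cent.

€3,920.00

Cedarfall City, 1 January – 16 February 2012: 47 days → €196,000 × 1.25% × 47/366 = €314.6175
Sprucefield Region, 17 February – 10 May 2012: 84 days → €196,000 × 2% × 84/366 = €899.6721
Ferncliff Canton, 11 May – 31 December 2012: 235 days → €196,000 × 2.15% × 235/366 = €2,705.7104
Total = €3,920.0000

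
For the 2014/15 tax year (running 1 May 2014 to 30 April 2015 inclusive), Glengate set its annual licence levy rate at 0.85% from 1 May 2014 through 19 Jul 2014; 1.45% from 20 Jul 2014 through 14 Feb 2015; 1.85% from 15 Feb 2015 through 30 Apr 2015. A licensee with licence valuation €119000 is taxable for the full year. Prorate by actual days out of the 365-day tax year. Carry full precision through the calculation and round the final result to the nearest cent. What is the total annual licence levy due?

€1666.82

1 May – 19 Jul 2014: 80 days at 0.85% → €119000 × 0.85% × 80/365 = €221.6986
20 Jul 2014 – 14 Feb 2015: 210 days at 1.45% → €119000 × 1.45% × 210/365 = €992.7534
15 Feb – 30 Apr 2015: 75 days at 1.85% → €119000 × 1.85% × 75/365 = €452.3630
Total = €1666.8151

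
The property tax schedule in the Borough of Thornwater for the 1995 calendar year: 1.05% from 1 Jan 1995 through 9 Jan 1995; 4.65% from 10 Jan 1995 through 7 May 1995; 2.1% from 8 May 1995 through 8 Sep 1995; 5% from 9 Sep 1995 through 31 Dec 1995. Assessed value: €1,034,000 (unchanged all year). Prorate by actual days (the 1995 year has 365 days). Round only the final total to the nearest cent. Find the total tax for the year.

1 Jan – 9 Jan 1995: 9 days at 1.05% → €1,034,000 × 1.05% × 9/365 = €267.7068
10 Jan – 7 May 1995: 118 days at 4.65% → €1,034,000 × 4.65% × 118/365 = €15,543.9945
8 May – 8 Sep 1995: 124 days at 2.1% → €1,034,000 × 2.1% × 124/365 = €7,376.8110
9 Sep – 31 Dec 1995: 114 days at 5% → €1,034,000 × 5% × 114/365 = €16,147.3973
Total = €39,335.9096

€39,335.91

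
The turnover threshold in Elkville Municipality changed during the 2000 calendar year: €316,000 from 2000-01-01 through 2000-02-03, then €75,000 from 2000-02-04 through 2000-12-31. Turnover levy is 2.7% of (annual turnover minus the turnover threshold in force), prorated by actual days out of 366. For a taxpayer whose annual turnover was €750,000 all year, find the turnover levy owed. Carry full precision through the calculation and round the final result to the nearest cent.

€17,620.52

2000-01-01 to 2000-02-03: 34 days, exemption €316,000 → (€750,000 − €316,000) × 2.7% × 34/366 = €1,088.5574
2000-02-04 to 2000-12-31: 332 days, exemption €75,000 → (€750,000 − €75,000) × 2.7% × 332/366 = €16,531.9672
Total = €17,620.5246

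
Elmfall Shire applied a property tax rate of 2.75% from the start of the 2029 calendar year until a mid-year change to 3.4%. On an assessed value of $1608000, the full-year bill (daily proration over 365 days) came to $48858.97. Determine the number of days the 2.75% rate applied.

203 days

Let d = days at the first rate; then 365 − d days at the second rate.
$1608000 × [2.75%·d + 3.4%·(365−d)] / 365 = $48858.97
Solving gives d = 203, so the new rate took effect on 23 Jul 2029.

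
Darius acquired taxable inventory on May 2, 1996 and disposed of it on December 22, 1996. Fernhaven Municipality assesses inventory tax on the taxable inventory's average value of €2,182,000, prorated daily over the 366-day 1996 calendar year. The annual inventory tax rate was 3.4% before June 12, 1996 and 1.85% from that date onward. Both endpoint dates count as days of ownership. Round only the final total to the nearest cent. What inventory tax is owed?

€29,707.39

May 2 – June 11, 1996: 41 days at 3.4% → €2,182,000 × 3.4% × 41/366 = €8,310.6776
June 12 – December 22, 1996: 194 days at 1.85% → €2,182,000 × 1.85% × 194/366 = €21,396.7158
Total = €29,707.3934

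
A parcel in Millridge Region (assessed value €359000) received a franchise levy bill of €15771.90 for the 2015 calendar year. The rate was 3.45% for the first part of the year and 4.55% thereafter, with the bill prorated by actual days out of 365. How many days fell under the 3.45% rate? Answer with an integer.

Let d = days at the first rate; then 365 − d days at the second rate.
€359000 × [3.45%·d + 4.55%·(365−d)] / 365 = €15771.90
Solving gives d = 52, so the new rate took effect on February 22, 2015.

52 days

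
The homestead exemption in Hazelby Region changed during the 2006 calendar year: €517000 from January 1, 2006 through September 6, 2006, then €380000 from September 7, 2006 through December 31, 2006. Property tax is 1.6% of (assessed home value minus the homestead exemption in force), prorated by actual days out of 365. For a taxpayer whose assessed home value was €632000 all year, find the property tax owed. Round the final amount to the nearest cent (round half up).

€2536.64

January 1 – September 6, 2006: 249 days, exemption €517000 → (€632000 − €517000) × 1.6% × 249/365 = €1255.2329
September 7 – December 31, 2006: 116 days, exemption €380000 → (€632000 − €380000) × 1.6% × 116/365 = €1281.4027
Total = €2536.6356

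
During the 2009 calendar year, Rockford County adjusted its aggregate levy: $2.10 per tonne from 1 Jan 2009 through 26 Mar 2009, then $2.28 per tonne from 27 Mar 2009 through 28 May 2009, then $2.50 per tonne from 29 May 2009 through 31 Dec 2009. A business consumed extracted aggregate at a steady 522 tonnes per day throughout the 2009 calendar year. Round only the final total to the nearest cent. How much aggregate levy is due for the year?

$451,342.08

1 Jan – 26 Mar 2009: 85 days × 522 tonnes/day = 44,370 tonnes at $2.10/tonne → $93,177.00
27 Mar – 28 May 2009: 63 days × 522 tonnes/day = 32,886 tonnes at $2.28/tonne → $74,980.08
29 May – 31 Dec 2009: 217 days × 522 tonnes/day = 113,274 tonnes at $2.50/tonne → $283,185.00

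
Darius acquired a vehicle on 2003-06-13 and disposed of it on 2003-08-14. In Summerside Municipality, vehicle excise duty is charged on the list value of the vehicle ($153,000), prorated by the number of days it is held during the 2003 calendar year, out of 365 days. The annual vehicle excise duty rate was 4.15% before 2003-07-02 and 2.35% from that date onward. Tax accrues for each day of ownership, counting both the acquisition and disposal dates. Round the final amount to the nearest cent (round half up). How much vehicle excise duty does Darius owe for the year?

$763.95

2003-06-13 to 2003-07-01: 19 days at 4.15% → $153,000 × 4.15% × 19/365 = $330.5219
2003-07-02 to 2003-08-14: 44 days at 2.35% → $153,000 × 2.35% × 44/365 = $433.4301
Total = $763.9521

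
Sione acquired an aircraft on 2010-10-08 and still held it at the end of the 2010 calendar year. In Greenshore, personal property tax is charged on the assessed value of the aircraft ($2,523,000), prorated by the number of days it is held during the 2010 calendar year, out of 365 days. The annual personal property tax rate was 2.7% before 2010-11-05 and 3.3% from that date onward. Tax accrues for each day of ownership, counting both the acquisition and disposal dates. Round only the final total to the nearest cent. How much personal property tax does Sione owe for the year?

$18,227.81

2010-10-08 to 2010-11-04: 28 days at 2.7% → $2,523,000 × 2.7% × 28/365 = $5,225.7205
2010-11-05 to 2010-12-31: 57 days at 3.3% → $2,523,000 × 3.3% × 57/365 = $13,002.0904
Total = $18,227.8110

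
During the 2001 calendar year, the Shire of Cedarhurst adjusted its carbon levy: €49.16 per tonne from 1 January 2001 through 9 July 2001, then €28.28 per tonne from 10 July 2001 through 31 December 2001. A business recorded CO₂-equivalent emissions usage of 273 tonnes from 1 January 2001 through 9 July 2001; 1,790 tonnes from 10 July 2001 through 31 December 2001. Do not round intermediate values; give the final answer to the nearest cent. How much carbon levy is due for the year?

1 January – 9 July 2001: 273 tonnes at €49.16/tonne → €13,420.68
10 July – 31 December 2001: 1,790 tonnes at €28.28/tonne → €50,621.20

€64,041.88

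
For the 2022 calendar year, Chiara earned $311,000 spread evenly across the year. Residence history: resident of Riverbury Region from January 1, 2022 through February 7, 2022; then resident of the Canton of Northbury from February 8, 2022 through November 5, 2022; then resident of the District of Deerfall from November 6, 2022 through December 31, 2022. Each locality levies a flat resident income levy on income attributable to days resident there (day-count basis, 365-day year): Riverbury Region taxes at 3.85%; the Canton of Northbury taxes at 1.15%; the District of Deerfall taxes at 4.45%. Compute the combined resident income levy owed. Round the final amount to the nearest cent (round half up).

Riverbury Region, January 1 – February 7, 2022: 38 days → $311,000 × 3.85% × 38/365 = $1,246.5562
The Canton of Northbury, February 8 – November 5, 2022: 271 days → $311,000 × 1.15% × 271/365 = $2,655.4288
The District of Deerfall, November 6 – December 31, 2022: 56 days → $311,000 × 4.45% × 56/365 = $2,123.3205
Total = $6,025.3055

$6,025.31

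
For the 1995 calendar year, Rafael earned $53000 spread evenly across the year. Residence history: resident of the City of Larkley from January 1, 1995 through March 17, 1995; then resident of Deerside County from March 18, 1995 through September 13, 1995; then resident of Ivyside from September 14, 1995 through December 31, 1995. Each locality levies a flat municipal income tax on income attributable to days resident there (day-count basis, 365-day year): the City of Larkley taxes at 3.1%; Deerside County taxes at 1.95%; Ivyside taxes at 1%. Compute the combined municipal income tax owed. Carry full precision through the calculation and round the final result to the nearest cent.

The City of Larkley, January 1 – March 17, 1995: 76 days → $53000 × 3.1% × 76/365 = $342.1041
Deerside County, March 18 – September 13, 1995: 180 days → $53000 × 1.95% × 180/365 = $509.6712
Ivyside, September 14 – December 31, 1995: 109 days → $53000 × 1% × 109/365 = $158.2740
Total = $1010.0493

$1010.05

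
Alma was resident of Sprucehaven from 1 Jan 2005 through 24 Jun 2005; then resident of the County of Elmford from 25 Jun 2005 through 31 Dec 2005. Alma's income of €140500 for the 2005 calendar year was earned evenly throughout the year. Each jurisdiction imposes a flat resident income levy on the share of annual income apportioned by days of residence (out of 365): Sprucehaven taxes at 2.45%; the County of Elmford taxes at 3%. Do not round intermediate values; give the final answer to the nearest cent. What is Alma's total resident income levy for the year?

€3844.50

Sprucehaven, 1 Jan – 24 Jun 2005: 175 days → €140500 × 2.45% × 175/365 = €1650.3938
The County of Elmford, 25 Jun – 31 Dec 2005: 190 days → €140500 × 3% × 190/365 = €2194.1096
Total = €3844.5034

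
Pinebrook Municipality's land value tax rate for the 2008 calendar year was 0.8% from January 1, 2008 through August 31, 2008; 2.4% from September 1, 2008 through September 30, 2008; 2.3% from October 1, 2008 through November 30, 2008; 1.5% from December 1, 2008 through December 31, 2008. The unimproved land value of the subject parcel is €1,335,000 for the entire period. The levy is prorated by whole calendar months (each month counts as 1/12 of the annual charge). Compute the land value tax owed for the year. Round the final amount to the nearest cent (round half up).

€16,576.25

January 1 – August 31, 2008: 8 months at 0.8% → €1,335,000 × 0.8% × 8/12 = €7,120.0000
September 1 – September 30, 2008: 1 month at 2.4% → €1,335,000 × 2.4% × 1/12 = €2,670.0000
October 1 – November 30, 2008: 2 months at 2.3% → €1,335,000 × 2.3% × 2/12 = €5,117.5000
December 1 – December 31, 2008: 1 month at 1.5% → €1,335,000 × 1.5% × 1/12 = €1,668.7500
Total = €16,576.2500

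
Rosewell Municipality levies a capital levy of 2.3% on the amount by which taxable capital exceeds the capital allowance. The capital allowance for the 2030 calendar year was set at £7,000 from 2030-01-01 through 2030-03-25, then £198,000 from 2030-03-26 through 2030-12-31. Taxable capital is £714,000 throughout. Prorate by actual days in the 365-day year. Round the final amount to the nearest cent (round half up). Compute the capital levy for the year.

£12,878.99

2030-01-01 to 2030-03-25: 84 days, exemption £7,000 → (£714,000 − £7,000) × 2.3% × 84/365 = £3,742.2575
2030-03-26 to 2030-12-31: 281 days, exemption £198,000 → (£714,000 − £198,000) × 2.3% × 281/365 = £9,136.7342
Total = £12,878.9918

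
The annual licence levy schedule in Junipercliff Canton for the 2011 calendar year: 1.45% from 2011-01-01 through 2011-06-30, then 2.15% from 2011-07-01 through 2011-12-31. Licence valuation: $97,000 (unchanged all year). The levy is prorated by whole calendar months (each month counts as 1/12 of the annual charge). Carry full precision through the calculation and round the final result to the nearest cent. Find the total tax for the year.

2011-01-01 to 2011-06-30: 6 months at 1.45% → $97,000 × 1.45% × 6/12 = $703.2500
2011-07-01 to 2011-12-31: 6 months at 2.15% → $97,000 × 2.15% × 6/12 = $1,042.7500
Total = $1,746.0000

$1,746.00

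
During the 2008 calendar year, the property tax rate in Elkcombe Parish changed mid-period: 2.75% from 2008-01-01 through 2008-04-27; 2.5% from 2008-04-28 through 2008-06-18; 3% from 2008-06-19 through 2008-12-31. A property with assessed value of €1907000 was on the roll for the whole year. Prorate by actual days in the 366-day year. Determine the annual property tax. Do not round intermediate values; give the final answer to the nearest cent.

€54318.24

2008-01-01 to 2008-04-27: 118 days at 2.75% → €1907000 × 2.75% × 118/366 = €16907.6913
2008-04-28 to 2008-06-18: 52 days at 2.5% → €1907000 × 2.5% × 52/366 = €6773.4973
2008-06-19 to 2008-12-31: 196 days at 3% → €1907000 × 3% × 196/366 = €30637.0492
Total = €54318.2377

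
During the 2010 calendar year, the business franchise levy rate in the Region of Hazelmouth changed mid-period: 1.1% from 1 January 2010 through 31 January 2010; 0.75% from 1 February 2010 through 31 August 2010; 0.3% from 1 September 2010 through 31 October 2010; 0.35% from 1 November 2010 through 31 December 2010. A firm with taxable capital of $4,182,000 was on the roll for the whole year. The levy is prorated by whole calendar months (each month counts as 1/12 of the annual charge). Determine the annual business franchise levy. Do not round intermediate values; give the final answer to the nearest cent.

$26,660.25

1 January – 31 January 2010: 1 month at 1.1% → $4,182,000 × 1.1% × 1/12 = $3,833.5000
1 February – 31 August 2010: 7 months at 0.75% → $4,182,000 × 0.75% × 7/12 = $18,296.2500
1 September – 31 October 2010: 2 months at 0.3% → $4,182,000 × 0.3% × 2/12 = $2,091.0000
1 November – 31 December 2010: 2 months at 0.35% → $4,182,000 × 0.35% × 2/12 = $2,439.5000
Total = $26,660.2500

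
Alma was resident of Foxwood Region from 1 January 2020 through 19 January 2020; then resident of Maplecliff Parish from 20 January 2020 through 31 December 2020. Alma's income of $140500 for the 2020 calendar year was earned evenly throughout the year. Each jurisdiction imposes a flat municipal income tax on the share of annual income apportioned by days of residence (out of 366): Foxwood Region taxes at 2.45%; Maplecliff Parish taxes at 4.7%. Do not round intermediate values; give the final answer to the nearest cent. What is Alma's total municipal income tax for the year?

Foxwood Region, 1 January – 19 January 2020: 19 days → $140500 × 2.45% × 19/366 = $178.6960
Maplecliff Parish, 20 January – 31 December 2020: 347 days → $140500 × 4.7% × 347/366 = $6260.6954
Total = $6439.3914

$6439.39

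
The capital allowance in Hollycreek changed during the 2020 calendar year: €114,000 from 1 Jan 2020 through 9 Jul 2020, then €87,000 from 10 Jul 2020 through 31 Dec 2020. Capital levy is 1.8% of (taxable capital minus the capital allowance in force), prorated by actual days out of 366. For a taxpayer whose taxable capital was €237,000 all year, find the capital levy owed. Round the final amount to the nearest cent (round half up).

€2,446.38

1 Jan – 9 Jul 2020: 191 days, exemption €114,000 → (€237,000 − €114,000) × 1.8% × 191/366 = €1,155.3934
10 Jul – 31 Dec 2020: 175 days, exemption €87,000 → (€237,000 − €87,000) × 1.8% × 175/366 = €1,290.9836
Total = €2,446.3770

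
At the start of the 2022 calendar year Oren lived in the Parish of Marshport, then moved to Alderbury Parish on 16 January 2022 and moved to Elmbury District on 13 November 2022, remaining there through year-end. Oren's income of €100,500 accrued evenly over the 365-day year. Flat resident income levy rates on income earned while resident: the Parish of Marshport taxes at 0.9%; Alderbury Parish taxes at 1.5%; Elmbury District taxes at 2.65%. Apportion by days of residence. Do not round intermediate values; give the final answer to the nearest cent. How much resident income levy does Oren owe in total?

The Parish of Marshport, 1 January – 15 January 2022: 15 days → €100,500 × 0.9% × 15/365 = €37.1712
Alderbury Parish, 16 January – 12 November 2022: 301 days → €100,500 × 1.5% × 301/365 = €1,243.1712
Elmbury District, 13 November – 31 December 2022: 49 days → €100,500 × 2.65% × 49/365 = €357.5322
Total = €1,637.8747

€1,637.87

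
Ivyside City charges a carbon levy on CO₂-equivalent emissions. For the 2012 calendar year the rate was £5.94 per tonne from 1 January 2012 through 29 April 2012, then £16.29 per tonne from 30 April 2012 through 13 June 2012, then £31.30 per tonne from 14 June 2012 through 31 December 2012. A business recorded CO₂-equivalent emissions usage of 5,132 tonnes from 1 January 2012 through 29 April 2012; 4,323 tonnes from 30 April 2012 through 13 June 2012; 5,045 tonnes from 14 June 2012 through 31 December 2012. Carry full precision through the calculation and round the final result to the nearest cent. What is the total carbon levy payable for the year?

£258,814.25

1 January – 29 April 2012: 5,132 tonnes at £5.94/tonne → £30,484.08
30 April – 13 June 2012: 4,323 tonnes at £16.29/tonne → £70,421.67
14 June – 31 December 2012: 5,045 tonnes at £31.30/tonne → £157,908.50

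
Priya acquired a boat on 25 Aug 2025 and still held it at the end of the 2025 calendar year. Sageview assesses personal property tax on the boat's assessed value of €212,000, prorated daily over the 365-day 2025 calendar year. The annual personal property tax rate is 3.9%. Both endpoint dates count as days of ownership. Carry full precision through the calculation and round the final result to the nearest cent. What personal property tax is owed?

Days held (25 Aug – 31 Dec 2025): 129 out of 365
Tax = €212,000 × 3.9% × 129/365 = €2,922.1151

€2,922.12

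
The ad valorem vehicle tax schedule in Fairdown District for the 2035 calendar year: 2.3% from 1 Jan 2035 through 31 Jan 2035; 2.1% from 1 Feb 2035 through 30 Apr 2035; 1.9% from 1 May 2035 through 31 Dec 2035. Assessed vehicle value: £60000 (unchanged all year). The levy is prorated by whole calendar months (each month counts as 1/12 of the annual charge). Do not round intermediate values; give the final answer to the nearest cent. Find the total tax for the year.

1 Jan – 31 Jan 2035: 1 month at 2.3% → £60000 × 2.3% × 1/12 = £115.0000
1 Feb – 30 Apr 2035: 3 months at 2.1% → £60000 × 2.1% × 3/12 = £315.0000
1 May – 31 Dec 2035: 8 months at 1.9% → £60000 × 1.9% × 8/12 = £760.0000
Total = £1190.0000

£1190.00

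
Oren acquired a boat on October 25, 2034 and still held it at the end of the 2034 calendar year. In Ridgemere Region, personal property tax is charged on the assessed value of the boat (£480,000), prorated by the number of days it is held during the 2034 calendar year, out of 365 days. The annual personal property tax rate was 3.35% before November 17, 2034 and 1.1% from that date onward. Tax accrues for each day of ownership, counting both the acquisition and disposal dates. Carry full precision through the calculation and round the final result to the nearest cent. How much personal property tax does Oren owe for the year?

October 25 – November 16, 2034: 23 days at 3.35% → £480,000 × 3.35% × 23/365 = £1,013.2603
November 17 – December 31, 2034: 45 days at 1.1% → £480,000 × 1.1% × 45/365 = £650.9589
Total = £1,664.2192

£1,664.22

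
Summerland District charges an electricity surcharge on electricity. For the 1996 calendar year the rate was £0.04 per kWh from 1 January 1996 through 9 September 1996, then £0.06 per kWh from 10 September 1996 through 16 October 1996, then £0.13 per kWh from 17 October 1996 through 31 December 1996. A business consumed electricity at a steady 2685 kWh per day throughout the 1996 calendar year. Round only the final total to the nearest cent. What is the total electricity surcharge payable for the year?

£59660.70

1 January – 9 September 1996: 253 days × 2685 kWh/day = 679,305 kWh at £0.04/kWh → £27172.20
10 September – 16 October 1996: 37 days × 2685 kWh/day = 99,345 kWh at £0.06/kWh → £5960.70
17 October – 31 December 1996: 76 days × 2685 kWh/day = 204,060 kWh at £0.13/kWh → £26527.80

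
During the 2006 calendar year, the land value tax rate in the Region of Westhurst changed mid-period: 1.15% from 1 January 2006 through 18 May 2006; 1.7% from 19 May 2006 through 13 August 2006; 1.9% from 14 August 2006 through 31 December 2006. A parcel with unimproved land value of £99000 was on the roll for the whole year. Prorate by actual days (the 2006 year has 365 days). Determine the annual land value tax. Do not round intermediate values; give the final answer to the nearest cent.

£1553.08

1 January – 18 May 2006: 138 days at 1.15% → £99000 × 1.15% × 138/365 = £430.4466
19 May – 13 August 2006: 87 days at 1.7% → £99000 × 1.7% × 87/365 = £401.1534
14 August – 31 December 2006: 140 days at 1.9% → £99000 × 1.9% × 140/365 = £721.4795
Total = £1553.0795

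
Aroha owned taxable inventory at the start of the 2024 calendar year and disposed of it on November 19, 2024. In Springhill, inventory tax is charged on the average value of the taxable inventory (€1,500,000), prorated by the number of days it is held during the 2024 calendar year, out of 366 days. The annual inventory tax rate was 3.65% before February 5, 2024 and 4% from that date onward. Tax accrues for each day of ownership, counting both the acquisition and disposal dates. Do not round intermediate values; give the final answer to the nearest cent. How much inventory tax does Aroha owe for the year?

€52,612.70

January 1 – February 4, 2024: 35 days at 3.65% → €1,500,000 × 3.65% × 35/366 = €5,235.6557
February 5 – November 19, 2024: 289 days at 4% → €1,500,000 × 4% × 289/366 = €47,377.0492
Total = €52,612.7049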